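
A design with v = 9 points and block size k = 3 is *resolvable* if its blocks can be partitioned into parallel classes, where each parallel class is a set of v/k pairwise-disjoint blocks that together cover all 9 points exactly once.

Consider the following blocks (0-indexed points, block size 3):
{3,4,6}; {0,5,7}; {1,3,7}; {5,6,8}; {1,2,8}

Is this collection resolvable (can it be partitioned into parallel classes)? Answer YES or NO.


v = 9, block size k = 3, number of blocks = 5.
For resolvability, blocks must partition into parallel classes of size v/k = 3.
Total blocks must therefore be a multiple of 3: 5 = 3·1 + 2 ⇒ not divisible ✗.
Resolvable? NO.

NO


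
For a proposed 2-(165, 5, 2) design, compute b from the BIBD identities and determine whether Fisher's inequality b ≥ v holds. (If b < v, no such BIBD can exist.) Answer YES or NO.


r = λ(v − 1)/(k − 1) = 2·164/4 = 82.
b = vr/k = 165·82/5 = 2706.
Fisher's inequality: b ≥ v ⇔ 2706 ≥ 165? YES.

YES


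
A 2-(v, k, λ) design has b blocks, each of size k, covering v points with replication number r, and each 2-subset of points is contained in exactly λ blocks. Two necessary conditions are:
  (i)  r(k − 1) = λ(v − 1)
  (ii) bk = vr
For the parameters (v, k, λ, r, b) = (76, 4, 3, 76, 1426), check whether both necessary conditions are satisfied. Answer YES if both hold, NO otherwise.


Condition (i): r(k − 1) = 76·3 = 228; λ(v − 1) = 3·75 = 225. Match? NO.
Condition (ii): bk = 1426·4 = 5704; vr = 76·76 = 5776. Match? NO.
Both conditions hold? NO.

NO


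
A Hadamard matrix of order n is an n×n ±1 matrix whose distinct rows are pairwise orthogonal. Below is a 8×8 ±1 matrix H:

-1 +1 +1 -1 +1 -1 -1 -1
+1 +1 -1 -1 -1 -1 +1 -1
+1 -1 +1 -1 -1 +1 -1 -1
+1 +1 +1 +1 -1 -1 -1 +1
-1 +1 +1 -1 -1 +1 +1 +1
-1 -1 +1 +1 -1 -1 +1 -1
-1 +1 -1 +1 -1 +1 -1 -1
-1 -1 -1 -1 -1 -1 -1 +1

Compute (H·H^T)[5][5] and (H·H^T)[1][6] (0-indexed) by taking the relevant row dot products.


Row 1 of H: [1, 1, -1, -1, -1, -1, 1, -1].
Row 5 of H: [-1, -1, 1, 1, -1, -1, 1, -1].
Row 6 of H: [-1, 1, -1, 1, -1, 1, -1, -1].
(H·H^T)[5][5] = Σ_j H[5][j]·H[5][j] = (-1)² + (-1)² + (1)² + (1)² + (-1)² + (-1)² + (1)² + (-1)² = 1 + 1 + 1 + 1 + 1 + 1 + 1 + 1 = 8.
(H·H^T)[1][6] = Σ_j H[1][j]·H[6][j] = (1)·(-1) + (1)·(1) + (-1)·(-1) + (-1)·(1) + (-1)·(-1) + (-1)·(1) + (1)·(-1) + (-1)·(-1) = -1 + 1 + 1 + -1 + 1 + -1 + -1 + 1 = 0.
So rows 1 and 6 are orthogonal; the diagonal entry equals n = 8.

(5,5) entry = 8; (1,6) entry = 0.


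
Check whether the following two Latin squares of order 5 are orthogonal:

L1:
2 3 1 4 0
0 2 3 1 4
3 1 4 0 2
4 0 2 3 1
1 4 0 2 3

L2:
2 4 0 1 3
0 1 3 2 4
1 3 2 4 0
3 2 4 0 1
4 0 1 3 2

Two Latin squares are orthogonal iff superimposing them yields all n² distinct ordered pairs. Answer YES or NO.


Form the n² = 25 superimposed pairs (L1[i][j], L2[i][j]), row by row (rows and columns indexed from 0):
row 0: (2,2) (3,4) (1,0) (4,1) (0,3)
row 1: (0,0) (2,1) (3,3) (1,2) (4,4)
row 2: (3,1) (1,3) (4,2) (0,4) (2,0)
row 3: (4,3) (0,2) (2,4) (3,0) (1,1)
row 4: (1,4) (4,0) (0,1) (2,3) (3,2)
Orthogonality requires all 25 pairs distinct.
Check by first coordinate: for each symbol s of L1, list the L2 entries in the n cells where L1 = s; they must all differ.
  L1 = 0: L2 entries (in reading order) 3, 0, 4, 2, 1 — all 5 distinct ✓
  L1 = 1: L2 entries (in reading order) 0, 2, 3, 1, 4 — all 5 distinct ✓
  L1 = 2: L2 entries (in reading order) 2, 1, 0, 4, 3 — all 5 distinct ✓
  L1 = 3: L2 entries (in reading order) 4, 3, 1, 0, 2 — all 5 distinct ✓
  L1 = 4: L2 entries (in reading order) 1, 4, 2, 3, 0 — all 5 distinct ✓
Every symbol of L1 meets every symbol of L2 exactly once, so all 25 pairs are distinct (25 of 25).
Conclusion: YES.

YES


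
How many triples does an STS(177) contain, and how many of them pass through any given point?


An STS(v) is a 2-(v, 3, 1) BIBD: block size k = 3, λ = 1.
Replication: r(k − 1) = λ(v − 1) ⇒ r·2 = 177 − 1 = 176 ⇒ r = 88.
Block count: b = v(v − 1)/6 = 177·176/6 = 31152/6 = 5192.
(Check via bk = vr: 5192·3 = 15576 = 177·88 = 15576 ✓.)

r = 88, b = 5192.


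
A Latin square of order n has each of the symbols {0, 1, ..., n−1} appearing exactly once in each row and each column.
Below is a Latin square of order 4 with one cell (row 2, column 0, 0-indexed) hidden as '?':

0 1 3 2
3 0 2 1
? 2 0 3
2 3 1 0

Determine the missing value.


Row 2 contains symbols [0, 2, 3] — missing [1].
Column 0 contains symbols [0, 2, 3] — missing [1].
The missing symbol must appear in both missing sets; intersection = [1].
Therefore the hidden value is 1.

Missing value = 1.


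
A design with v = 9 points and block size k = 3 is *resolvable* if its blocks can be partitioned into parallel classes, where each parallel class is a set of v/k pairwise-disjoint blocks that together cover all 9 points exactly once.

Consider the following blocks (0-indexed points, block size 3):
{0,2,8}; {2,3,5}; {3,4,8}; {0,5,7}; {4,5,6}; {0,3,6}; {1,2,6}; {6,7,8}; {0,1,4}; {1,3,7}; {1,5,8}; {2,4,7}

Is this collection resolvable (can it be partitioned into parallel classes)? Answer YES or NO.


v = 9, block size k = 3, number of blocks = 12.
For resolvability, blocks must partition into parallel classes of size v/k = 3.
Total blocks must therefore be a multiple of 3: 12 = 3·4 + 0 ⇒ divisible ✓.
Greedy packing gives 4 candidate class(es). Each should be a full parallel class (size 3, covers all 9 points).
  Class 1 (3 blocks): {0,2,8}; {4,5,6}; {1,3,7}. Points covered: [0, 1, 2, 3, 4, 5, 6, 7, 8].
  Class 2 (3 blocks): {2,3,5}; {6,7,8}; {0,1,4}. Points covered: [0, 1, 2, 3, 4, 5, 6, 7, 8].
  Class 3 (3 blocks): {3,4,8}; {0,5,7}; {1,2,6}. Points covered: [0, 1, 2, 3, 4, 5, 6, 7, 8].
  Class 4 (3 blocks): {0,3,6}; {1,5,8}; {2,4,7}. Points covered: [0, 1, 2, 3, 4, 5, 6, 7, 8].
All classes full (size 3)? YES. All classes cover every point? YES.
Resolvable? YES.

YES


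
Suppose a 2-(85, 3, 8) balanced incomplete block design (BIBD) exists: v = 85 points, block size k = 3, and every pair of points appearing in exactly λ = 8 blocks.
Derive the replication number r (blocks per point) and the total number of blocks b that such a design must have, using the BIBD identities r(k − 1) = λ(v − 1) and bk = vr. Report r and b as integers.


Any 2-(v, k, λ) BIBD satisfies two necessary conditions:
  (i)  Each point sits in r blocks, and counting incidences through any fixed point gives r(k − 1) = λ(v − 1), so r = λ(v − 1)/(k − 1).
  (ii) Total incidences bk = vr, so b = vr/k.
Step 1: r = λ(v − 1)/(k − 1) = 8·(85 − 1)/(3 − 1) = 8·84/2 = 672/2 = 336.
Step 2: b = vr/k = 85·336/3 = 28560/3 = 9520.
Check integrality: r = 336 ∈ Z ✓, b = 9520 ∈ Z ✓.
(These identities are necessary conditions: they determine r and b for any design with these parameters, but do not by themselves prove that one exists.)

r = 336, b = 9520.


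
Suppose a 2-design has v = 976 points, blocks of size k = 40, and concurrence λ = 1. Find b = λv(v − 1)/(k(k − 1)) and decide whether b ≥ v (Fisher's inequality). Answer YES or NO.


r = λ(v − 1)/(k − 1) = 1·975/39 = 25.
b = vr/k = 976·25/40 = 610.
Fisher's inequality: b ≥ v ⇔ 610 ≥ 976? NO.

NO


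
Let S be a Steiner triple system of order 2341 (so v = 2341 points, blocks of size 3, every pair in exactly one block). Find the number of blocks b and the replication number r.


An STS(v) is a 2-(v, 3, 1) BIBD: block size k = 3, λ = 1.
Replication: r(k − 1) = λ(v − 1) ⇒ r·2 = 2341 − 1 = 2340 ⇒ r = 1170.
Block count: bk = vr ⇒ b·3 = 2341·1170 = 2738970 ⇒ b = 912990.

r = 1170, b = 912990.


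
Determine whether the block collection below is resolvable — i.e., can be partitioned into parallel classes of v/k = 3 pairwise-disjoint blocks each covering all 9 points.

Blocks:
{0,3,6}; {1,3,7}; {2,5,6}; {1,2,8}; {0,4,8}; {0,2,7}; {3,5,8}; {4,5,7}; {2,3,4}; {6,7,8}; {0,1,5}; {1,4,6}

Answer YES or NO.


v = 9, block size k = 3, number of blocks = 12.
For resolvability, blocks must partition into parallel classes of size v/k = 3.
Total blocks must therefore be a multiple of 3: 12 = 3·4 + 0 ⇒ divisible ✓.
Greedy packing gives 4 candidate class(es). Each should be a full parallel class (size 3, covers all 9 points).
  Class 1 (3 blocks): {0,3,6}; {1,2,8}; {4,5,7}. Points covered: [0, 1, 2, 3, 4, 5, 6, 7, 8].
  Class 2 (3 blocks): {1,3,7}; {2,5,6}; {0,4,8}. Points covered: [0, 1, 2, 3, 4, 5, 6, 7, 8].
  Class 3 (3 blocks): {0,2,7}; {3,5,8}; {1,4,6}. Points covered: [0, 1, 2, 3, 4, 5, 6, 7, 8].
  Class 4 (3 blocks): {2,3,4}; {6,7,8}; {0,1,5}. Points covered: [0, 1, 2, 3, 4, 5, 6, 7, 8].
All classes full (size 3)? YES. All classes cover every point? YES.
Resolvable? YES.

YES


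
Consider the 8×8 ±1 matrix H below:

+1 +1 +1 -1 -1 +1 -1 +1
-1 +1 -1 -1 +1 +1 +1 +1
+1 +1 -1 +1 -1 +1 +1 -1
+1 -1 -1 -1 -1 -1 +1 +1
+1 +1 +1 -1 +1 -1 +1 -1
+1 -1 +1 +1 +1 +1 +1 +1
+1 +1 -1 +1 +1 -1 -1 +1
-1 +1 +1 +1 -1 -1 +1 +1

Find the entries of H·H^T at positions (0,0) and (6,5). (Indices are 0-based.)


Row 0 of H: [1, 1, 1, -1, -1, 1, -1, 1].
Row 5 of H: [1, -1, 1, 1, 1, 1, 1, 1].
Row 6 of H: [1, 1, -1, 1, 1, -1, -1, 1].
(H·H^T)[0][0] = Σ_j H[0][j]·H[0][j] = (1)² + (1)² + (1)² + (-1)² + (-1)² + (1)² + (-1)² + (1)² = 1 + 1 + 1 + 1 + 1 + 1 + 1 + 1 = 8.
(H·H^T)[6][5] = Σ_j H[6][j]·H[5][j] = (1)·(1) + (1)·(-1) + (-1)·(1) + (1)·(1) + (1)·(1) + (-1)·(1) + (-1)·(1) + (1)·(1) = 1 + -1 + -1 + 1 + 1 + -1 + -1 + 1 = 0.
So rows 6 and 5 are orthogonal; the diagonal entry equals n = 8.

(0,0) entry = 8; (6,5) entry = 0.


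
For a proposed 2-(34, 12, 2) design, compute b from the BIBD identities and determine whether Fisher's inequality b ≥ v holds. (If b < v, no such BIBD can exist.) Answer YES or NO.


b = λv(v − 1)/(k(k − 1)) = 2·34·33/(12·11) = 2244/132 = 17.
Compare with v = 34: b < v, so Fisher's inequality fails.

NO


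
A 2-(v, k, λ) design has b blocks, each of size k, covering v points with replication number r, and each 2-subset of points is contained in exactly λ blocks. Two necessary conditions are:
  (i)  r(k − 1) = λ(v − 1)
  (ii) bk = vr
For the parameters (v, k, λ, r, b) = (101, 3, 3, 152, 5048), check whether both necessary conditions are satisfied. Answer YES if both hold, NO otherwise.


Condition (i): r(k − 1) = 152·2 = 304; λ(v − 1) = 3·100 = 300. Match? NO.
Condition (ii): bk = 5048·3 = 15144; vr = 101·152 = 15352. Match? NO.
Both conditions hold? NO.

NO


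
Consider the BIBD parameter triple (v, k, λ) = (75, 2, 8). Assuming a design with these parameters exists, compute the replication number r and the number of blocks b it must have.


Any 2-(v, k, λ) BIBD satisfies two necessary conditions:
  (i)  Each point sits in r blocks, and counting incidences through any fixed point gives r(k − 1) = λ(v − 1), so r = λ(v − 1)/(k − 1).
  (ii) Total incidences bk = vr, so b = vr/k.
Step 1: r = λ(v − 1)/(k − 1) = 8·(75 − 1)/(2 − 1) = 8·74/1 = 592/1 = 592.
Step 2: b = vr/k = 75·592/2 = 44400/2 = 22200.
Check integrality: r = 592 ∈ Z ✓, b = 22200 ∈ Z ✓.
(These identities are necessary conditions: they determine r and b for any design with these parameters, but do not by themselves prove that one exists.)

r = 592, b = 22200.


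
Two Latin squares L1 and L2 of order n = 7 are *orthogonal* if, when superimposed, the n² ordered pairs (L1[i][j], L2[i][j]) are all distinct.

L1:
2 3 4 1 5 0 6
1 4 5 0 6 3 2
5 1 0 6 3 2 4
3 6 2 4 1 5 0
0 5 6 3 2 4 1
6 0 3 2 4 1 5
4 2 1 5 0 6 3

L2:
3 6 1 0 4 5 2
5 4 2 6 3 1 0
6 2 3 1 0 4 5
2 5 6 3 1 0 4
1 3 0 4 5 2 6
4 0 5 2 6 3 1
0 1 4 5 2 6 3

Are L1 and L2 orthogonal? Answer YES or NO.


Form the n² = 49 superimposed pairs (L1[i][j], L2[i][j]), row by row (rows and columns indexed from 0):
row 0: (2,3) (3,6) (4,1) (1,0) (5,4) (0,5) (6,2)
row 1: (1,5) (4,4) (5,2) (0,6) (6,3) (3,1) (2,0)
row 2: (5,6) (1,2) (0,3) (6,1) (3,0) (2,4) (4,5)
row 3: (3,2) (6,5) (2,6) (4,3) (1,1) (5,0) (0,4)
row 4: (0,1) (5,3) (6,0) (3,4) (2,5) (4,2) (1,6)
row 5: (6,4) (0,0) (3,5) (2,2) (4,6) (1,3) (5,1)
row 6: (4,0) (2,1) (1,4) (5,5) (0,2) (6,6) (3,3)
Orthogonality requires all 49 pairs distinct.
Check by first coordinate: for each symbol s of L1, list the L2 entries in the n cells where L1 = s; they must all differ.
  L1 = 0: L2 entries (in reading order) 5, 6, 3, 4, 1, 0, 2 — all 7 distinct ✓
  L1 = 1: L2 entries (in reading order) 0, 5, 2, 1, 6, 3, 4 — all 7 distinct ✓
  L1 = 2: L2 entries (in reading order) 3, 0, 4, 6, 5, 2, 1 — all 7 distinct ✓
  L1 = 3: L2 entries (in reading order) 6, 1, 0, 2, 4, 5, 3 — all 7 distinct ✓
  L1 = 4: L2 entries (in reading order) 1, 4, 5, 3, 2, 6, 0 — all 7 distinct ✓
  L1 = 5: L2 entries (in reading order) 4, 2, 6, 0, 3, 1, 5 — all 7 distinct ✓
  L1 = 6: L2 entries (in reading order) 2, 3, 1, 5, 0, 4, 6 — all 7 distinct ✓
Every symbol of L1 meets every symbol of L2 exactly once, so all 49 pairs are distinct (49 of 49).
Conclusion: YES.

YES


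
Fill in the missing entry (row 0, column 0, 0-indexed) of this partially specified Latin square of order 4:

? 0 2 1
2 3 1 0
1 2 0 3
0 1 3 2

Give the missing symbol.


Row 0 contains symbols [0, 1, 2] — missing [3].
Column 0 contains symbols [0, 1, 2] — missing [3].
The missing symbol must appear in both missing sets; intersection = [3].
Therefore the hidden value is 3.

Missing value = 3.


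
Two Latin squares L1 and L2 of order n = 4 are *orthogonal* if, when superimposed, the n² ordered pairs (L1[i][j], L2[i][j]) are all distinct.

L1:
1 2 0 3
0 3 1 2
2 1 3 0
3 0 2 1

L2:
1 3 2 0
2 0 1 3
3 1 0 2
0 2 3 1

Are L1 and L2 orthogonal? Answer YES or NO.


Form the n² = 16 superimposed pairs (L1[i][j], L2[i][j]), row by row (rows and columns indexed from 0):
row 0: (1,1) (2,3) (0,2) (3,0)
row 1: (0,2) (3,0) (1,1) (2,3)
row 2: (2,3) (1,1) (3,0) (0,2)
row 3: (3,0) (0,2) (2,3) (1,1)
Orthogonality requires all 16 pairs distinct.
But the pair (0,2) repeats: cell (0,2) has L1 = 0, L2 = 2, and cell (1,0) has L1 = 0, L2 = 2.
A repeated pair means some other pair never occurs (only 4 distinct pairs out of 16), so the squares are not orthogonal.
Conclusion: NO.

NO


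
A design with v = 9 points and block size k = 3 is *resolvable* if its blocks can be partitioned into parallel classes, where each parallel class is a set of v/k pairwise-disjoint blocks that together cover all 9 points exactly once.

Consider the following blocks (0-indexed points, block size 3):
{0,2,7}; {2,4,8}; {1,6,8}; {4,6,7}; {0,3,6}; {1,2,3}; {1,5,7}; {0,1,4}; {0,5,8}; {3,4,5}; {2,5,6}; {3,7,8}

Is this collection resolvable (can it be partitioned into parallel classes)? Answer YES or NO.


v = 9, block size k = 3, number of blocks = 12.
For resolvability, blocks must partition into parallel classes of size v/k = 3.
Total blocks must therefore be a multiple of 3: 12 = 3·4 + 0 ⇒ divisible ✓.
Greedy packing gives 4 candidate class(es). Each should be a full parallel class (size 3, covers all 9 points).
  Class 1 (3 blocks): {0,2,7}; {1,6,8}; {3,4,5}. Points covered: [0, 1, 2, 3, 4, 5, 6, 7, 8].
  Class 2 (3 blocks): {2,4,8}; {0,3,6}; {1,5,7}. Points covered: [0, 1, 2, 3, 4, 5, 6, 7, 8].
  Class 3 (3 blocks): {4,6,7}; {1,2,3}; {0,5,8}. Points covered: [0, 1, 2, 3, 4, 5, 6, 7, 8].
  Class 4 (3 blocks): {0,1,4}; {2,5,6}; {3,7,8}. Points covered: [0, 1, 2, 3, 4, 5, 6, 7, 8].
All classes full (size 3)? YES. All classes cover every point? YES.
Resolvable? YES.

YES


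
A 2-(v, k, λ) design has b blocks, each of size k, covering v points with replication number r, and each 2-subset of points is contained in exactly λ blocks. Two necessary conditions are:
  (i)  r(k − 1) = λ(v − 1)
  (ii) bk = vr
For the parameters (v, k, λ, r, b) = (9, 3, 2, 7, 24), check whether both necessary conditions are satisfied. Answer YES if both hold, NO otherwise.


Condition (i): r(k − 1) = 7·2 = 14; λ(v − 1) = 2·8 = 16. Match? NO.
Condition (ii): bk = 24·3 = 72; vr = 9·7 = 63. Match? NO.
Both conditions hold? NO.

NO


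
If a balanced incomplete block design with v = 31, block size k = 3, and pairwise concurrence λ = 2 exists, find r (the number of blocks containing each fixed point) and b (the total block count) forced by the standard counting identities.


Any 2-(v, k, λ) BIBD satisfies two necessary conditions:
  (i)  Each point sits in r blocks, and counting incidences through any fixed point gives r(k − 1) = λ(v − 1), so r = λ(v − 1)/(k − 1).
  (ii) Total incidences bk = vr, so b = vr/k.
Step 1: r = λ(v − 1)/(k − 1) = 2·(31 − 1)/(3 − 1) = 2·30/2 = 60/2 = 30.
Step 2: b = vr/k = 31·30/3 = 930/3 = 310.
Check integrality: r = 30 ∈ Z ✓, b = 310 ∈ Z ✓.
(These identities are necessary conditions: they determine r and b for any design with these parameters, but do not by themselves prove that one exists.)

r = 30, b = 310.


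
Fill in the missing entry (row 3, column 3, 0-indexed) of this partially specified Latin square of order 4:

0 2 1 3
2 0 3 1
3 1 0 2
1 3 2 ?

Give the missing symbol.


Row 3 contains symbols [1, 2, 3] — missing [0].
Column 3 contains symbols [1, 2, 3] — missing [0].
The missing symbol must appear in both missing sets; intersection = [0].
Therefore the hidden value is 0.

Missing value = 0.


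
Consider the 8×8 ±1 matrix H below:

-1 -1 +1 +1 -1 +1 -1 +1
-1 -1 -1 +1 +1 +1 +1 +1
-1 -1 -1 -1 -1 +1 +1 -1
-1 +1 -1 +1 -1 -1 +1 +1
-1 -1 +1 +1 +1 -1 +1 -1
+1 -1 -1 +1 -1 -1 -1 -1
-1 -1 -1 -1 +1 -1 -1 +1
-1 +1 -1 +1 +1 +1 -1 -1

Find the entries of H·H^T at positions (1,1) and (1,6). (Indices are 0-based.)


Row 1 of H: [-1, -1, -1, 1, 1, 1, 1, 1].
Row 6 of H: [-1, -1, -1, -1, 1, -1, -1, 1].
(H·H^T)[1][1] = Σ_j H[1][j]·H[1][j] = (-1)² + (-1)² + (-1)² + (1)² + (1)² + (1)² + (1)² + (1)² = 1 + 1 + 1 + 1 + 1 + 1 + 1 + 1 = 8.
(H·H^T)[1][6] = Σ_j H[1][j]·H[6][j] = (-1)·(-1) + (-1)·(-1) + (-1)·(-1) + (1)·(-1) + (1)·(1) + (1)·(-1) + (1)·(-1) + (1)·(1) = 1 + 1 + 1 + -1 + 1 + -1 + -1 + 1 = 2.
Rows 1 and 6 are not orthogonal (dot product = 2 ≠ 0), so H is not a Hadamard matrix.

(1,1) entry = 8; (1,6) entry = 2.


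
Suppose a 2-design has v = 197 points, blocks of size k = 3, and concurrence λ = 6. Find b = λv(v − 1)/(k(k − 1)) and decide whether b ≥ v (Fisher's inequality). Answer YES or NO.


r = λ(v − 1)/(k − 1) = 6·196/2 = 588.
b = vr/k = 197·588/3 = 38612.
Fisher's inequality: b ≥ v ⇔ 38612 ≥ 197? YES.

YES


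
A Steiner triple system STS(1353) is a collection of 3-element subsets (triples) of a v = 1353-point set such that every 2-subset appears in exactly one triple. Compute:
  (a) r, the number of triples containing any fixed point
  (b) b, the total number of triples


An STS(v) is a 2-(v, 3, 1) BIBD: block size k = 3, λ = 1.
Replication: r(k − 1) = λ(v − 1) ⇒ r·2 = 1353 − 1 = 1352 ⇒ r = 676.
Block count: b = v(v − 1)/6 = 1353·1352/6 = 1829256/6 = 304876.

r = 676, b = 304876.


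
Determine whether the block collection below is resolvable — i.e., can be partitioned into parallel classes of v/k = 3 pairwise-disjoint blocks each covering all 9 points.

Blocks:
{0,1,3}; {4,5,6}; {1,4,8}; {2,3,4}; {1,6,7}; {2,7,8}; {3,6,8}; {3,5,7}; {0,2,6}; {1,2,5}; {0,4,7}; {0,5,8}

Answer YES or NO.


v = 9, block size k = 3, number of blocks = 12.
For resolvability, blocks must partition into parallel classes of size v/k = 3.
Total blocks must therefore be a multiple of 3: 12 = 3·4 + 0 ⇒ divisible ✓.
Greedy packing gives 4 candidate class(es). Each should be a full parallel class (size 3, covers all 9 points).
  Class 1 (3 blocks): {0,1,3}; {4,5,6}; {2,7,8}. Points covered: [0, 1, 2, 3, 4, 5, 6, 7, 8].
  Class 2 (3 blocks): {1,4,8}; {3,5,7}; {0,2,6}. Points covered: [0, 1, 2, 3, 4, 5, 6, 7, 8].
  Class 3 (3 blocks): {2,3,4}; {1,6,7}; {0,5,8}. Points covered: [0, 1, 2, 3, 4, 5, 6, 7, 8].
  Class 4 (3 blocks): {3,6,8}; {1,2,5}; {0,4,7}. Points covered: [0, 1, 2, 3, 4, 5, 6, 7, 8].
All classes full (size 3)? YES. All classes cover every point? YES.
Resolvable? YES.

YES


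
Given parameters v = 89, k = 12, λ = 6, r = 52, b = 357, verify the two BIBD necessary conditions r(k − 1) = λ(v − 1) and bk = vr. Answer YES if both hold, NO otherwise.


Condition (i): r(k − 1) = 52·11 = 572; λ(v − 1) = 6·88 = 528. Match? NO.
Condition (ii): bk = 357·12 = 4284; vr = 89·52 = 4628. Match? NO.
Both conditions hold? NO.

NO


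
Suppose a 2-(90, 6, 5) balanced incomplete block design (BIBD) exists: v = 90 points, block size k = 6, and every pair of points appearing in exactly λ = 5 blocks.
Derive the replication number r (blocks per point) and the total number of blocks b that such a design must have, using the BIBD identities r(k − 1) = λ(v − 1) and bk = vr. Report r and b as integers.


Any 2-(v, k, λ) BIBD satisfies two necessary conditions:
  (i)  Each point sits in r blocks, and counting incidences through any fixed point gives r(k − 1) = λ(v − 1), so r = λ(v − 1)/(k − 1).
  (ii) Total incidences bk = vr, so b = vr/k.
Step 1: r = λ(v − 1)/(k − 1) = 5·(90 − 1)/(6 − 1) = 5·89/5 = 445/5 = 89.
Step 2: b = vr/k = 90·89/6 = 8010/6 = 1335.
Check integrality: r = 89 ∈ Z ✓, b = 1335 ∈ Z ✓.
(These identities are necessary conditions: they determine r and b for any design with these parameters, but do not by themselves prove that one exists.)

r = 89, b = 1335.


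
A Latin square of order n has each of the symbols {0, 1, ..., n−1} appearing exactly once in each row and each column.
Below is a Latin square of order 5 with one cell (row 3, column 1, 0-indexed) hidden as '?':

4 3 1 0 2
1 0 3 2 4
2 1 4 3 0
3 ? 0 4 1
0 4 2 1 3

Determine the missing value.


Row 3 contains symbols [0, 1, 3, 4] — missing [2].
Column 1 contains symbols [0, 1, 3, 4] — missing [2].
The missing symbol must appear in both missing sets; intersection = [2].
Therefore the hidden value is 2.

Missing value = 2.


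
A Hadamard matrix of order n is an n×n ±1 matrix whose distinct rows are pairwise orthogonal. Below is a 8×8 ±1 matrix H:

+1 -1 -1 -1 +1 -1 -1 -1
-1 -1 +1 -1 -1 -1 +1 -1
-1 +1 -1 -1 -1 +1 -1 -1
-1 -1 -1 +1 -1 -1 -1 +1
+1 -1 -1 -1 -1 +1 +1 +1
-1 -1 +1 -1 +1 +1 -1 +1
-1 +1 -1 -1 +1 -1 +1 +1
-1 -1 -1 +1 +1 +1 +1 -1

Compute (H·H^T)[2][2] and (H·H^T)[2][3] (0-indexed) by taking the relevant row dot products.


Row 2 of H: [-1, 1, -1, -1, -1, 1, -1, -1].
Row 3 of H: [-1, -1, -1, 1, -1, -1, -1, 1].
(H·H^T)[2][2] = Σ_j H[2][j]·H[2][j] = (-1)² + (1)² + (-1)² + (-1)² + (-1)² + (1)² + (-1)² + (-1)² = 1 + 1 + 1 + 1 + 1 + 1 + 1 + 1 = 8.
(H·H^T)[2][3] = Σ_j H[2][j]·H[3][j] = (-1)·(-1) + (1)·(-1) + (-1)·(-1) + (-1)·(1) + (-1)·(-1) + (1)·(-1) + (-1)·(-1) + (-1)·(1) = 1 + -1 + 1 + -1 + 1 + -1 + 1 + -1 = 0.
So rows 2 and 3 are orthogonal; the diagonal entry equals n = 8.

(2,2) entry = 8; (2,3) entry = 0.


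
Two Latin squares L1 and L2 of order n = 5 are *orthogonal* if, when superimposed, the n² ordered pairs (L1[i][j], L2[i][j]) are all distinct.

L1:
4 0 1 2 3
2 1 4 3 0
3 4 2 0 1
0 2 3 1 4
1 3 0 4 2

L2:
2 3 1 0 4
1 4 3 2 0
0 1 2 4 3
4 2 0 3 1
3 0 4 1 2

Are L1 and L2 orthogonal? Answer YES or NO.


Form the n² = 25 superimposed pairs (L1[i][j], L2[i][j]), row by row (rows and columns indexed from 0):
row 0: (4,2) (0,3) (1,1) (2,0) (3,4)
row 1: (2,1) (1,4) (4,3) (3,2) (0,0)
row 2: (3,0) (4,1) (2,2) (0,4) (1,3)
row 3: (0,4) (2,2) (3,0) (1,3) (4,1)
row 4: (1,3) (3,0) (0,4) (4,1) (2,2)
Orthogonality requires all 25 pairs distinct.
But the pair (0,4) repeats: cell (2,3) has L1 = 0, L2 = 4, and cell (3,0) has L1 = 0, L2 = 4.
A repeated pair means some other pair never occurs (only 15 distinct pairs out of 25), so the squares are not orthogonal.
Conclusion: NO.

NO


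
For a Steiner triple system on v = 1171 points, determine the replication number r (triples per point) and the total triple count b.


An STS(v) is a 2-(v, 3, 1) BIBD: block size k = 3, λ = 1.
Replication: r(k − 1) = λ(v − 1) ⇒ r·2 = 1171 − 1 = 1170 ⇒ r = 585.
Block count: b = v(v − 1)/6 = 1171·1170/6 = 1370070/6 = 228345.
(Check via bk = vr: 228345·3 = 685035 = 1171·585 = 685035 ✓.)

r = 585, b = 228345.


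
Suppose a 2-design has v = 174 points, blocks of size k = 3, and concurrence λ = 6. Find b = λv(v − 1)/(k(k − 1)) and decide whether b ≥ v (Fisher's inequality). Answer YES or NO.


r = λ(v − 1)/(k − 1) = 6·173/2 = 519.
b = vr/k = 174·519/3 = 30102.
Fisher's inequality: b ≥ v ⇔ 30102 ≥ 174? YES.

YES


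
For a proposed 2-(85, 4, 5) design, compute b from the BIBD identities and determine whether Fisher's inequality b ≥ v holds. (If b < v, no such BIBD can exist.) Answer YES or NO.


b = λv(v − 1)/(k(k − 1)) = 5·85·84/(4·3) = 35700/12 = 2975.
Compare with v = 85: b ≥ v, so Fisher's inequality holds.

YES


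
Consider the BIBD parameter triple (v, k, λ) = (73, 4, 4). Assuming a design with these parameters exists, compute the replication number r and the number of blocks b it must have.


Any 2-(v, k, λ) BIBD satisfies two necessary conditions:
  (i)  Each point sits in r blocks, and counting incidences through any fixed point gives r(k − 1) = λ(v − 1), so r = λ(v − 1)/(k − 1).
  (ii) Total incidences bk = vr, so b = vr/k.
Step 1: r = λ(v − 1)/(k − 1) = 4·(73 − 1)/(4 − 1) = 4·72/3 = 288/3 = 96.
Step 2: b = vr/k = 73·96/4 = 7008/4 = 1752.
Check integrality: r = 96 ∈ Z ✓, b = 1752 ∈ Z ✓.
(These identities are necessary conditions: they determine r and b for any design with these parameters, but do not by themselves prove that one exists.)

r = 96, b = 1752.


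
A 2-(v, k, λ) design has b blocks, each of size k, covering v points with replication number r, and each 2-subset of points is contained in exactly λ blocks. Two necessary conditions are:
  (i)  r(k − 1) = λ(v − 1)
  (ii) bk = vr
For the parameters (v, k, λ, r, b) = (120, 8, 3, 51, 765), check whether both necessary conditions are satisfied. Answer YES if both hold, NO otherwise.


Condition (i): r(k − 1) = 51·7 = 357; λ(v − 1) = 3·119 = 357. Match? YES.
Condition (ii): bk = 765·8 = 6120; vr = 120·51 = 6120. Match? YES.
Both conditions hold? YES.

YES


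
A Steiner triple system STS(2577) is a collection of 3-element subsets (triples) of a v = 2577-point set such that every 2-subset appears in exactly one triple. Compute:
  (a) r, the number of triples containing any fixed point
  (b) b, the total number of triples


An STS(v) is a 2-(v, 3, 1) BIBD: block size k = 3, λ = 1.
Replication: r(k − 1) = λ(v − 1) ⇒ r·2 = 2577 − 1 = 2576 ⇒ r = 1288.
Block count: bk = vr ⇒ b·3 = 2577·1288 = 3319176 ⇒ b = 1106392.

r = 1288, b = 1106392.


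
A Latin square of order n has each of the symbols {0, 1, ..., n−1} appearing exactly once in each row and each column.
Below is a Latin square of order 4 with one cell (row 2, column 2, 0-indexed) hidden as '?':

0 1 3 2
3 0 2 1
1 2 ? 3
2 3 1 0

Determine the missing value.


Row 2 contains symbols [1, 2, 3] — missing [0].
Column 2 contains symbols [1, 2, 3] — missing [0].
The missing symbol must appear in both missing sets; intersection = [0].
Therefore the hidden value is 0.

Missing value = 0.


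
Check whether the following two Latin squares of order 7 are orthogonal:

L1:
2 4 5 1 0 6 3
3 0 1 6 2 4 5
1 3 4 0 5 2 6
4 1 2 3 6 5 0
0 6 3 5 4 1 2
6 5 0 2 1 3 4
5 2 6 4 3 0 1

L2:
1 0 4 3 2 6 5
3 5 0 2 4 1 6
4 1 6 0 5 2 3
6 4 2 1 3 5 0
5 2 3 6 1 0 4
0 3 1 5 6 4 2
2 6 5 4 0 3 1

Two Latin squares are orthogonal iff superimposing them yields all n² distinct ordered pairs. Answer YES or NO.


Form the n² = 49 superimposed pairs (L1[i][j], L2[i][j]), row by row (rows and columns indexed from 0):
row 0: (2,1) (4,0) (5,4) (1,3) (0,2) (6,6) (3,5)
row 1: (3,3) (0,5) (1,0) (6,2) (2,4) (4,1) (5,6)
row 2: (1,4) (3,1) (4,6) (0,0) (5,5) (2,2) (6,3)
row 3: (4,6) (1,4) (2,2) (3,1) (6,3) (5,5) (0,0)
row 4: (0,5) (6,2) (3,3) (5,6) (4,1) (1,0) (2,4)
row 5: (6,0) (5,3) (0,1) (2,5) (1,6) (3,4) (4,2)
row 6: (5,2) (2,6) (6,5) (4,4) (3,0) (0,3) (1,1)
Orthogonality requires all 49 pairs distinct.
But the pair (4,6) repeats: cell (2,2) has L1 = 4, L2 = 6, and cell (3,0) has L1 = 4, L2 = 6.
A repeated pair means some other pair never occurs (only 35 distinct pairs out of 49), so the squares are not orthogonal.
Conclusion: NO.

NO


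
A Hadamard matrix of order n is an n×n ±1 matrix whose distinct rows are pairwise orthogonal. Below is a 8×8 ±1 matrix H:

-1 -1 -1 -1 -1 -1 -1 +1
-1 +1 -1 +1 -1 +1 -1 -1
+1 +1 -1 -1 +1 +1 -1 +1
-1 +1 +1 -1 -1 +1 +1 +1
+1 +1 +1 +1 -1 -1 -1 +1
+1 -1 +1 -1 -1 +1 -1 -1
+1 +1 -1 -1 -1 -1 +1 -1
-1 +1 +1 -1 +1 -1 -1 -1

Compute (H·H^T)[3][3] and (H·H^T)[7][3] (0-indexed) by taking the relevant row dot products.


Row 3 of H: [-1, 1, 1, -1, -1, 1, 1, 1].
Row 7 of H: [-1, 1, 1, -1, 1, -1, -1, -1].
(H·H^T)[3][3] = Σ_j H[3][j]·H[3][j] = (-1)² + (1)² + (1)² + (-1)² + (-1)² + (1)² + (1)² + (1)² = 1 + 1 + 1 + 1 + 1 + 1 + 1 + 1 = 8.
(H·H^T)[7][3] = Σ_j H[7][j]·H[3][j] = (-1)·(-1) + (1)·(1) + (1)·(1) + (-1)·(-1) + (1)·(-1) + (-1)·(1) + (-1)·(1) + (-1)·(1) = 1 + 1 + 1 + 1 + -1 + -1 + -1 + -1 = 0.
So rows 7 and 3 are orthogonal; the diagonal entry equals n = 8.

(3,3) entry = 8; (7,3) entry = 0.


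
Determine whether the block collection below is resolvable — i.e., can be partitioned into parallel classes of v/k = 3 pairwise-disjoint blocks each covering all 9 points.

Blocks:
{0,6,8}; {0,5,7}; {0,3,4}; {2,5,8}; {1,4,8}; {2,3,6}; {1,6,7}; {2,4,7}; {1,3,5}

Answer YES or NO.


v = 9, block size k = 3, number of blocks = 9.
For resolvability, blocks must partition into parallel classes of size v/k = 3.
Total blocks must therefore be a multiple of 3: 9 = 3·3 + 0 ⇒ divisible ✓.
Greedy packing gives 3 candidate class(es). Each should be a full parallel class (size 3, covers all 9 points).
  Class 1 (3 blocks): {0,6,8}; {2,4,7}; {1,3,5}. Points covered: [0, 1, 2, 3, 4, 5, 6, 7, 8].
  Class 2 (3 blocks): {0,5,7}; {1,4,8}; {2,3,6}. Points covered: [0, 1, 2, 3, 4, 5, 6, 7, 8].
  Class 3 (3 blocks): {0,3,4}; {2,5,8}; {1,6,7}. Points covered: [0, 1, 2, 3, 4, 5, 6, 7, 8].
All classes full (size 3)? YES. All classes cover every point? YES.
Resolvable? YES.

YES


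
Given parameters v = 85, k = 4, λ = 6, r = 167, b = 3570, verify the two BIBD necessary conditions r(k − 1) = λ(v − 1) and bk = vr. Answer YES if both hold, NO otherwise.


Condition (i): r(k − 1) = 167·3 = 501; λ(v − 1) = 6·84 = 504. Match? NO.
Condition (ii): bk = 3570·4 = 14280; vr = 85·167 = 14195. Match? NO.
Both conditions hold? NO.

NO


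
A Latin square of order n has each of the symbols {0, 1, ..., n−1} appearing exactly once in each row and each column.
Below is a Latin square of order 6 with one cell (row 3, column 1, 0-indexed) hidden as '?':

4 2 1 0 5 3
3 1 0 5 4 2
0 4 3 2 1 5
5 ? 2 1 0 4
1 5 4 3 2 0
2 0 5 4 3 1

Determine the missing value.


Row 3 contains symbols [0, 1, 2, 4, 5] — missing [3].
Column 1 contains symbols [0, 1, 2, 4, 5] — missing [3].
The missing symbol must appear in both missing sets; intersection = [3].
Therefore the hidden value is 3.

Missing value = 3.


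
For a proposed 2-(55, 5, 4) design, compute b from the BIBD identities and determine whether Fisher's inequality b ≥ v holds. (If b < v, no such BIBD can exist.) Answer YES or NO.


b = λv(v − 1)/(k(k − 1)) = 4·55·54/(5·4) = 11880/20 = 594.
Compare with v = 55: b ≥ v, so Fisher's inequality holds.

YES


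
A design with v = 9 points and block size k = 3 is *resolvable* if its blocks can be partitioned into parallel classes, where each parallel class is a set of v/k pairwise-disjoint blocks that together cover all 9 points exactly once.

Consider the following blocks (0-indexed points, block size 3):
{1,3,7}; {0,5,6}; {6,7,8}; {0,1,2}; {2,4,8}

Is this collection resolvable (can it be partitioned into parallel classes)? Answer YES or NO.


v = 9, block size k = 3, number of blocks = 5.
For resolvability, blocks must partition into parallel classes of size v/k = 3.
Total blocks must therefore be a multiple of 3: 5 = 3·1 + 2 ⇒ not divisible ✗.
Resolvable? NO.

NO


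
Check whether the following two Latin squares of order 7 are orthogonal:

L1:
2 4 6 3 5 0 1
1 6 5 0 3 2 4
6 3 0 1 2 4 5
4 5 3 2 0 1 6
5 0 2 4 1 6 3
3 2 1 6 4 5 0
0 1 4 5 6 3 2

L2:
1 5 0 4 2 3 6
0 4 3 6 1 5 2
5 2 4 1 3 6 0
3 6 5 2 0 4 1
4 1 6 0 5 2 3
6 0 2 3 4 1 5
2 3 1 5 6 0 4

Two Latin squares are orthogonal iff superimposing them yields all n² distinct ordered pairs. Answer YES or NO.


Form the n² = 49 superimposed pairs (L1[i][j], L2[i][j]), row by row (rows and columns indexed from 0):
row 0: (2,1) (4,5) (6,0) (3,4) (5,2) (0,3) (1,6)
row 1: (1,0) (6,4) (5,3) (0,6) (3,1) (2,5) (4,2)
row 2: (6,5) (3,2) (0,4) (1,1) (2,3) (4,6) (5,0)
row 3: (4,3) (5,6) (3,5) (2,2) (0,0) (1,4) (6,1)
row 4: (5,4) (0,1) (2,6) (4,0) (1,5) (6,2) (3,3)
row 5: (3,6) (2,0) (1,2) (6,3) (4,4) (5,1) (0,5)
row 6: (0,2) (1,3) (4,1) (5,5) (6,6) (3,0) (2,4)
Orthogonality requires all 49 pairs distinct.
Check by first coordinate: for each symbol s of L1, list the L2 entries in the n cells where L1 = s; they must all differ.
  L1 = 0: L2 entries (in reading order) 3, 6, 4, 0, 1, 5, 2 — all 7 distinct ✓
  L1 = 1: L2 entries (in reading order) 6, 0, 1, 4, 5, 2, 3 — all 7 distinct ✓
  L1 = 2: L2 entries (in reading order) 1, 5, 3, 2, 6, 0, 4 — all 7 distinct ✓
  L1 = 3: L2 entries (in reading order) 4, 1, 2, 5, 3, 6, 0 — all 7 distinct ✓
  L1 = 4: L2 entries (in reading order) 5, 2, 6, 3, 0, 4, 1 — all 7 distinct ✓
  L1 = 5: L2 entries (in reading order) 2, 3, 0, 6, 4, 1, 5 — all 7 distinct ✓
  L1 = 6: L2 entries (in reading order) 0, 4, 5, 1, 2, 3, 6 — all 7 distinct ✓
Every symbol of L1 meets every symbol of L2 exactly once, so all 49 pairs are distinct (49 of 49).
Conclusion: YES.

YES


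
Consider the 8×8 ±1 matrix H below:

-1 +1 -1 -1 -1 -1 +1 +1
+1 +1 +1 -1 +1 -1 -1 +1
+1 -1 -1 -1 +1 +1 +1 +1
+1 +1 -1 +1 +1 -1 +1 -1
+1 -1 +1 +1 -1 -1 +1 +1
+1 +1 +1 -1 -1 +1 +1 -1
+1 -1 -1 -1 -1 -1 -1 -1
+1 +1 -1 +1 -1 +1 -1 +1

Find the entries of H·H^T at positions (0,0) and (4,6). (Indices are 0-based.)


Row 0 of H: [-1, 1, -1, -1, -1, -1, 1, 1].
Row 4 of H: [1, -1, 1, 1, -1, -1, 1, 1].
Row 6 of H: [1, -1, -1, -1, -1, -1, -1, -1].
(H·H^T)[0][0] = Σ_j H[0][j]·H[0][j] = (-1)² + (1)² + (-1)² + (-1)² + (-1)² + (-1)² + (1)² + (1)² = 1 + 1 + 1 + 1 + 1 + 1 + 1 + 1 = 8.
(H·H^T)[4][6] = Σ_j H[4][j]·H[6][j] = (1)·(1) + (-1)·(-1) + (1)·(-1) + (1)·(-1) + (-1)·(-1) + (-1)·(-1) + (1)·(-1) + (1)·(-1) = 1 + 1 + -1 + -1 + 1 + 1 + -1 + -1 = 0.
So rows 4 and 6 are orthogonal; the diagonal entry equals n = 8.

(0,0) entry = 8; (4,6) entry = 0.


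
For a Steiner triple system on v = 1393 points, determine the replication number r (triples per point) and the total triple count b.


An STS(v) is a 2-(v, 3, 1) BIBD: block size k = 3, λ = 1.
Replication: r(k − 1) = λ(v − 1) ⇒ r·2 = 1393 − 1 = 1392 ⇒ r = 696.
Block count: b = v(v − 1)/6 = 1393·1392/6 = 1939056/6 = 323176.
(Check via bk = vr: 323176·3 = 969528 = 1393·696 = 969528 ✓.)

r = 696, b = 323176.


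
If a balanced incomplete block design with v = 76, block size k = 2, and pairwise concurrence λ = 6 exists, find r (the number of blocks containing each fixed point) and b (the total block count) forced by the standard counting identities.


Any 2-(v, k, λ) BIBD satisfies two necessary conditions:
  (i)  Each point sits in r blocks, and counting incidences through any fixed point gives r(k − 1) = λ(v − 1), so r = λ(v − 1)/(k − 1).
  (ii) Total incidences bk = vr, so b = vr/k.
Step 1: r = λ(v − 1)/(k − 1) = 6·(76 − 1)/(2 − 1) = 6·75/1 = 450/1 = 450.
Step 2: b = vr/k = 76·450/2 = 34200/2 = 17100.
Check integrality: r = 450 ∈ Z ✓, b = 17100 ∈ Z ✓.
(These identities are necessary conditions: they determine r and b for any design with these parameters, but do not by themselves prove that one exists.)

r = 450, b = 17100.


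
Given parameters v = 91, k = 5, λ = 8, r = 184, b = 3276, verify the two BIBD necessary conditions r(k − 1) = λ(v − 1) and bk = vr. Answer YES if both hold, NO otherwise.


Condition (i): r(k − 1) = 184·4 = 736; λ(v − 1) = 8·90 = 720. Match? NO.
Condition (ii): bk = 3276·5 = 16380; vr = 91·184 = 16744. Match? NO.
Both conditions hold? NO.

NO


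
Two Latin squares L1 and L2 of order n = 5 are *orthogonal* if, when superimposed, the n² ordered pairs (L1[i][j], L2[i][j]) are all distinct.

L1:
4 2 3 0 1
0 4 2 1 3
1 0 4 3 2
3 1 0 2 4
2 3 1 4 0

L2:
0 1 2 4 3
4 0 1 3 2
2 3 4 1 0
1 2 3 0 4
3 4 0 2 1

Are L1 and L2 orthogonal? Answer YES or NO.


Form the n² = 25 superimposed pairs (L1[i][j], L2[i][j]), row by row (rows and columns indexed from 0):
row 0: (4,0) (2,1) (3,2) (0,4) (1,3)
row 1: (0,4) (4,0) (2,1) (1,3) (3,2)
row 2: (1,2) (0,3) (4,4) (3,1) (2,0)
row 3: (3,1) (1,2) (0,3) (2,0) (4,4)
row 4: (2,3) (3,4) (1,0) (4,2) (0,1)
Orthogonality requires all 25 pairs distinct.
But the pair (0,4) repeats: cell (0,3) has L1 = 0, L2 = 4, and cell (1,0) has L1 = 0, L2 = 4.
A repeated pair means some other pair never occurs (only 15 distinct pairs out of 25), so the squares are not orthogonal.
Conclusion: NO.

NO


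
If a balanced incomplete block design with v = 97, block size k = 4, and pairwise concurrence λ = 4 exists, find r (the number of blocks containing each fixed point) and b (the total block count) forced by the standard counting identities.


Any 2-(v, k, λ) BIBD satisfies two necessary conditions:
  (i)  Each point sits in r blocks, and counting incidences through any fixed point gives r(k − 1) = λ(v − 1), so r = λ(v − 1)/(k − 1).
  (ii) Total incidences bk = vr, so b = vr/k.
Step 1: r = λ(v − 1)/(k − 1) = 4·(97 − 1)/(4 − 1) = 4·96/3 = 384/3 = 128.
Step 2: b = vr/k = 97·128/4 = 12416/4 = 3104.
Check integrality: r = 128 ∈ Z ✓, b = 3104 ∈ Z ✓.
(These identities are necessary conditions: they determine r and b for any design with these parameters, but do not by themselves prove that one exists.)

r = 128, b = 3104.


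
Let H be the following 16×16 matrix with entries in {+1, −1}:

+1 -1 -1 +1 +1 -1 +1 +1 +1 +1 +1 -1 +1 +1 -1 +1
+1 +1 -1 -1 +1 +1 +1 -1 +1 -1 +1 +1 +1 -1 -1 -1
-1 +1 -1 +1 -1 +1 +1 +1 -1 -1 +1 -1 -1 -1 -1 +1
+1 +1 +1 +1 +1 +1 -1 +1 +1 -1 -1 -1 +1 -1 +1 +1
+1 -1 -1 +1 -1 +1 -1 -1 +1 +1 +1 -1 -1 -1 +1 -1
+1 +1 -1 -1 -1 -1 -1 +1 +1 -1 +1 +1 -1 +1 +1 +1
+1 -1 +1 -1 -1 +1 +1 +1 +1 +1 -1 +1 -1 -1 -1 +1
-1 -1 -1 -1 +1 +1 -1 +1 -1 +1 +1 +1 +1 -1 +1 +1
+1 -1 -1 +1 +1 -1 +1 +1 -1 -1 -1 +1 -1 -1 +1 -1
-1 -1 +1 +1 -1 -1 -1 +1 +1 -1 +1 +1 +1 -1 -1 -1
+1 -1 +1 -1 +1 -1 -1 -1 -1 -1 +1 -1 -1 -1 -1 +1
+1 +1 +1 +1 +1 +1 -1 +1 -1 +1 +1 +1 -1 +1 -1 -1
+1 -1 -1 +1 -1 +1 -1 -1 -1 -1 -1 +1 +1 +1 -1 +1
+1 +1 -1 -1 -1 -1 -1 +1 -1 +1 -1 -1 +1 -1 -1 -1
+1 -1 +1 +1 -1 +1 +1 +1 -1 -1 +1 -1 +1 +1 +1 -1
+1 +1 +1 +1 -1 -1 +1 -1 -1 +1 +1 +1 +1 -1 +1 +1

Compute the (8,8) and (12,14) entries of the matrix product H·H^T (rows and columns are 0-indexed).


Row 8 of H: [1, -1, -1, 1, 1, -1, 1, 1, -1, -1, -1, 1, -1, -1, 1, -1].
Row 12 of H: [1, -1, -1, 1, -1, 1, -1, -1, -1, -1, -1, 1, 1, 1, -1, 1].
Row 14 of H: [1, -1, 1, 1, -1, 1, 1, 1, -1, -1, 1, -1, 1, 1, 1, -1].
(H·H^T)[8][8] = Σ_j H[8][j]·H[8][j] = (1)² + (-1)² + (-1)² + (1)² + (1)² + (-1)² + (1)² + (1)² + (-1)² + (-1)² + (-1)² + (1)² + (-1)² + (-1)² + (1)² + (-1)² = 1 + 1 + 1 + 1 + 1 + 1 + 1 + 1 + 1 + 1 + 1 + 1 + 1 + 1 + 1 + 1 = 16.
(H·H^T)[12][14] = Σ_j H[12][j]·H[14][j] = (1)·(1) + (-1)·(-1) + (-1)·(1) + (1)·(1) + (-1)·(-1) + (1)·(1) + (-1)·(1) + (-1)·(1) + (-1)·(-1) + (-1)·(-1) + (-1)·(1) + (1)·(-1) + (1)·(1) + (1)·(1) + (-1)·(1) + (1)·(-1) = 1 + 1 + -1 + 1 + 1 + 1 + -1 + -1 + 1 + 1 + -1 + -1 + 1 + 1 + -1 + -1 = 2.
Rows 12 and 14 are not orthogonal (dot product = 2 ≠ 0), so H is not a Hadamard matrix.

(8,8) entry = 16; (12,14) entry = 2.


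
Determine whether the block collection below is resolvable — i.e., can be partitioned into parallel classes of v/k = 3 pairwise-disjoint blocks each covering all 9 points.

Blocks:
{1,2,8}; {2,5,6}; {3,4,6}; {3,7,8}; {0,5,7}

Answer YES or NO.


v = 9, block size k = 3, number of blocks = 5.
For resolvability, blocks must partition into parallel classes of size v/k = 3.
Total blocks must therefore be a multiple of 3: 5 = 3·1 + 2 ⇒ not divisible ✗.
Resolvable? NO.

NO
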